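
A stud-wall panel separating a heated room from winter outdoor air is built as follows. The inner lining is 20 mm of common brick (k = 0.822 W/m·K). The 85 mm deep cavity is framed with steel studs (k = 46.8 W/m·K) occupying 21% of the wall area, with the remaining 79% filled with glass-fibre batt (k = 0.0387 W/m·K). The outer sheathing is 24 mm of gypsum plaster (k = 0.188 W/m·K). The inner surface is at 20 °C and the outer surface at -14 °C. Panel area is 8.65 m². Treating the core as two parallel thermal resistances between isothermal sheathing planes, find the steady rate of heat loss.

Q ≈ 1830 W

Sheathing layers in series; stud and cavity paths in parallel between them.
R_inner = 0.02/(0.822×8.65) = 0.002813 K/W
R_stud  = 0.085/(46.8×0.21×8.65) = 9.999×10^-4 K/W
R_cav   = 0.085/(0.0387×0.79×8.65) = 0.3214 K/W
1/R_core = 1/R_stud + 1/R_cav → R_core = 9.968×10^-4 K/W
R_outer = 0.024/(0.188×8.65) = 0.01476 K/W
R_total = 0.01857 K/W
Q = ΔT/R_total = 34/0.01857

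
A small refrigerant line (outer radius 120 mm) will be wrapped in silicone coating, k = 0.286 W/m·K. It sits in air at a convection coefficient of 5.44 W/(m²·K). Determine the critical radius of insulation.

For a cylinder r_cr = k/h = 0.286/5.44
r_cr = 52.6 mm; since the bare radius (120 mm) is above r_cr, any added insulation will reduce heat loss.

r_cr ≈ 52.6 mm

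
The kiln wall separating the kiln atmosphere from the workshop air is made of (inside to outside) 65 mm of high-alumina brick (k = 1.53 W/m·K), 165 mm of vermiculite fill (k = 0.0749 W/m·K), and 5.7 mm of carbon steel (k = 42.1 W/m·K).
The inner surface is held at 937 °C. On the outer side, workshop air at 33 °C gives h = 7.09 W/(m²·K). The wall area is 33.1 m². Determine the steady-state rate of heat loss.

Q ≈ 12500 W

Using the resistance-network approach (series):
R_high-alumina brick = L/(kA) = 0.065/(1.53×33.1) = 0.001283 K/W
R_vermiculite fill = L/(kA) = 0.165/(0.0749×33.1) = 0.06655 K/W
R_carbon steel = L/(kA) = 0.0057/(42.1×33.1) = 4.09×10^-6 K/W
R_outer film = 1/(h_o·A) = 1/(7.09×33.1) = 0.004261 K/W
R_total = 0.0721 K/W
Q = ΔT / R_total = 904 / 0.0721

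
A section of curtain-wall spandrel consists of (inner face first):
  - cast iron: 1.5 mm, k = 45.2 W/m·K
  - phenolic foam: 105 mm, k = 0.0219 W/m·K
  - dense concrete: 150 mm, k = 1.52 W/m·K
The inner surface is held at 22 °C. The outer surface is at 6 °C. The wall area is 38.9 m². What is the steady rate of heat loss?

Using the resistance-network approach (series):
R_cast iron = L/(kA) = 0.0015/(45.2×38.9) = 8.531×10^-7 K/W
R_phenolic foam = L/(kA) = 0.105/(0.0219×38.9) = 0.1233 K/W
R_dense concrete = L/(kA) = 0.15/(1.52×38.9) = 0.002537 K/W
R_total = 0.1258 K/W
Q = ΔT / R_total = 16 / 0.1258

Q ≈ 127 W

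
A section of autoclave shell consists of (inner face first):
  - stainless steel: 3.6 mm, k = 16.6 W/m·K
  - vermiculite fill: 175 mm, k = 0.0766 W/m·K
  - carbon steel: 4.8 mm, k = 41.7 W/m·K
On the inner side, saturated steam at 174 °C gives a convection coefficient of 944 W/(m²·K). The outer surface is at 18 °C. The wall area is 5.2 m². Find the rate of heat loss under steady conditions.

Treating each layer as a thermal resistance in series:
R_inner film = 1/(h_i·A) = 1/(944×5.2) = 2.037×10^-4 K/W
R_stainless steel = L/(kA) = 0.0036/(16.6×5.2) = 4.171×10^-5 K/W
R_vermiculite fill = L/(kA) = 0.175/(0.0766×5.2) = 0.4393 K/W
R_carbon steel = L/(kA) = 0.0048/(41.7×5.2) = 2.214×10^-5 K/W
R_total = 0.4396 K/W
Q = ΔT / R_total = 156 / 0.4396

Q ≈ 355 W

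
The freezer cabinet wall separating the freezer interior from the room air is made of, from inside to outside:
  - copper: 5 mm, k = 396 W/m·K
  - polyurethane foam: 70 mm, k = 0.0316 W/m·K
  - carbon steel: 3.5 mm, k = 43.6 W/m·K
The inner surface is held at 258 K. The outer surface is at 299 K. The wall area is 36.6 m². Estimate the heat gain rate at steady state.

Model the wall as resistances in series:
R_copper = L/(kA) = 0.005/(396×36.6) = 3.45×10^-7 K/W
R_polyurethane foam = L/(kA) = 0.07/(0.0316×36.6) = 0.06052 K/W
R_carbon steel = L/(kA) = 0.0035/(43.6×36.6) = 2.193×10^-6 K/W
R_total = 0.06053 K/W
Q = ΔT / R_total = 41 / 0.06053

Q ≈ 677 W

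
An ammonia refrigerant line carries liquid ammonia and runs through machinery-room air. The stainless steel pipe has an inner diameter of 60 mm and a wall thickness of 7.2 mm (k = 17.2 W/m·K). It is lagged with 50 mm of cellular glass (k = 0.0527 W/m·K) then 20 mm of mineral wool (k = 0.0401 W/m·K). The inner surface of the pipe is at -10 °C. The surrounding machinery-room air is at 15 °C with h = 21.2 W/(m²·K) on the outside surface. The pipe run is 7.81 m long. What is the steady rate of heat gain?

Treating each annulus and film as a series resistance:
R_stainless steel pipe wall = ln(37.2/30)/(2π×17.2×7.81) = 2.549×10^-4 K/W
R_cellular glass = ln(87.2/37.2)/(2π×0.0527×7.81) = 0.3294 K/W
R_mineral wool = ln(107.2/87.2)/(2π×0.0401×7.81) = 0.1049 K/W
R_outer film = 1/(h_o·2πr_oL) = 1/(21.2×2π×0.1072×7.81) = 0.008967 K/W
R_total = 0.4436 K/W
Q = ΔT/R_total = 25/0.4436

Q ≈ 56.4 W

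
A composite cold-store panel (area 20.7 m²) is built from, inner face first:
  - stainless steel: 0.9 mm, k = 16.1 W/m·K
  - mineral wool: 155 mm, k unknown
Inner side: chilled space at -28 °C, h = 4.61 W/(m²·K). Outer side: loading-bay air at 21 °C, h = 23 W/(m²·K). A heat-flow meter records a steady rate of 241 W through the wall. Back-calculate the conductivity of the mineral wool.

k ≈ 0.0393 W/(m·K)

Series thermal resistances:
R_inner film = 1/(h_i·A) = 1/(4.61×20.7) = 0.01048 K/W
R_stainless steel = L/(kA) = 0.0009/(16.1×20.7) = 2.701×10^-6 K/W
R_outer film = 1/(h_o·A) = 1/(23×20.7) = 0.0021 K/W
Sum of known resistances R_other = 0.01258 K/W
Total R = ΔT/Q = 49/241 = 0.2033 K/W
R_mineral wool = R_total − R_other = 0.1907 K/W
k = L/(R·A) = 0.155/(0.1907×20.7)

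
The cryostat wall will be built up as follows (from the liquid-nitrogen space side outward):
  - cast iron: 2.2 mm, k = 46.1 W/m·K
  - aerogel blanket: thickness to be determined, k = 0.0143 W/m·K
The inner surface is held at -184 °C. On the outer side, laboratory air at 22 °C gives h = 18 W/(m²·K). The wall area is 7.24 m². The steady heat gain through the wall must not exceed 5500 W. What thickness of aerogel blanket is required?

L ≈ 3.08 mm

Thermal resistances in series:
R_cast iron = L/(kA) = 0.0022/(46.1×7.24) = 6.591×10^-6 K/W
R_outer film = 1/(h_o·A) = 1/(18×7.24) = 0.007673 K/W
Sum of the known resistances R_other = 0.00768 K/W
Required total resistance R_tot = ΔT/Q_allow = 206/5500 = 0.03745 K/W
R_aerogel blanket = R_tot − R_other = 0.02977 K/W
L = R·k·A = 0.02977×0.0143×7.24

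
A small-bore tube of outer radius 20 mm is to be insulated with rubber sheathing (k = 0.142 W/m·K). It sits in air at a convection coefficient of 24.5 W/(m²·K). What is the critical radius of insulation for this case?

r_cr ≈ 5.8 mm

For a cylinder r_cr = k/h = 0.142/24.5
r_cr = 5.8 mm; since the bare radius (20 mm) is above r_cr, any added insulation will reduce heat loss.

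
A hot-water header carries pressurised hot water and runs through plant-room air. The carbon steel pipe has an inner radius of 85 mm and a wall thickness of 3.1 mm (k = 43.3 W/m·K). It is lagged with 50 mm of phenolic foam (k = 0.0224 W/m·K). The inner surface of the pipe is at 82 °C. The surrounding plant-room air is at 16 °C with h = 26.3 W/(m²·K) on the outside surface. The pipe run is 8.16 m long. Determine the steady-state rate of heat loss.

Q ≈ 166 W

Per-layer cylindrical resistances, series-summed:
R_carbon steel pipe wall = ln(88.1/85)/(2π×43.3×8.16) = 1.614×10^-5 K/W
R_phenolic foam = ln(138.1/88.1)/(2π×0.0224×8.16) = 0.3914 K/W
R_outer film = 1/(h_o·2πr_oL) = 1/(26.3×2π×0.1381×8.16) = 0.00537 K/W
R_total = 0.3968 K/W
Q = ΔT/R_total = 66/0.3968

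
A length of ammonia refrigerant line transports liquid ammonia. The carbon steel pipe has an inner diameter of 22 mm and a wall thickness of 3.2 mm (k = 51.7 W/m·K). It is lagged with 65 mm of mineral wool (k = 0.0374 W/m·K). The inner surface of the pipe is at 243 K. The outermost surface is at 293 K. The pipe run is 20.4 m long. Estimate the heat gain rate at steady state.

Per-layer cylindrical resistances, series-summed:
R_carbon steel pipe wall = ln(14.2/11)/(2π×51.7×20.4) = 3.853×10^-5 K/W
R_mineral wool = ln(79.2/14.2)/(2π×0.0374×20.4) = 0.3585 K/W
R_total = 0.3586 K/W
Q = ΔT/R_total = 50/0.3586

Q ≈ 139 W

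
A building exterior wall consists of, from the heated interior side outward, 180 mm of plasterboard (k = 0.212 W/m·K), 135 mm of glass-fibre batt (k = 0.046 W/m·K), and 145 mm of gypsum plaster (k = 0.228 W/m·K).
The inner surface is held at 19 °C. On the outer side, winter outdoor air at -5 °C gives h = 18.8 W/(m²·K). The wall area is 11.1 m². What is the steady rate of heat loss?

Q ≈ 59.6 W

Using the resistance-network approach (series):
R_plasterboard = L/(kA) = 0.18/(0.212×11.1) = 0.07649 K/W
R_glass-fibre batt = L/(kA) = 0.135/(0.046×11.1) = 0.2644 K/W
R_gypsum plaster = L/(kA) = 0.145/(0.228×11.1) = 0.05729 K/W
R_outer film = 1/(h_o·A) = 1/(18.8×11.1) = 0.004792 K/W
R_total = 0.403 K/W
Q = ΔT / R_total = 24 / 0.403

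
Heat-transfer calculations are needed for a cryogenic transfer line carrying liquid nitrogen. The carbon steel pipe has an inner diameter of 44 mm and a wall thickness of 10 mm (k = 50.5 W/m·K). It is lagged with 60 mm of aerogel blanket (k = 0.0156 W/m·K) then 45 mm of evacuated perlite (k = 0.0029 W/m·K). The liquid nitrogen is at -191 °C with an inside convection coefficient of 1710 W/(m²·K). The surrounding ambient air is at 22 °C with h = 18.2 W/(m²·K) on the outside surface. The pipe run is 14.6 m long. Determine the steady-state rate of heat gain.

Per-layer cylindrical resistances, series-summed:
R_inner film = 1/(h_i·2πr₁L) = 1/(1710×2π×0.022×14.6) = 2.898×10^-4 K/W
R_carbon steel pipe wall = ln(32/22)/(2π×50.5×14.6) = 8.088×10^-5 K/W
R_aerogel blanket = ln(92/32)/(2π×0.0156×14.6) = 0.738 K/W
R_evacuated perlite = ln(137/92)/(2π×0.0029×14.6) = 1.497 K/W
R_outer film = 1/(h_o·2πr_oL) = 1/(18.2×2π×0.137×14.6) = 0.004372 K/W
R_total = 2.239 K/W
Q = ΔT/R_total = 213/2.239

Q ≈ 95.1 W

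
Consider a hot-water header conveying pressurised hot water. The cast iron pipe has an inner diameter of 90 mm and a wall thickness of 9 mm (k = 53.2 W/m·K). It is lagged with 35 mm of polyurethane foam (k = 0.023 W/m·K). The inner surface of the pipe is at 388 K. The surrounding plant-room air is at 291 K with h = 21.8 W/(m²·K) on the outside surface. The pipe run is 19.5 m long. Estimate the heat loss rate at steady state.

Per-layer cylindrical resistances, series-summed:
R_cast iron pipe wall = ln(54/45)/(2π×53.2×19.5) = 2.797×10^-5 K/W
R_polyurethane foam = ln(89/54)/(2π×0.023×19.5) = 0.1773 K/W
R_outer film = 1/(h_o·2πr_oL) = 1/(21.8×2π×0.089×19.5) = 0.004207 K/W
R_total = 0.1815 K/W
Q = ΔT/R_total = 97/0.1815

Q ≈ 534 W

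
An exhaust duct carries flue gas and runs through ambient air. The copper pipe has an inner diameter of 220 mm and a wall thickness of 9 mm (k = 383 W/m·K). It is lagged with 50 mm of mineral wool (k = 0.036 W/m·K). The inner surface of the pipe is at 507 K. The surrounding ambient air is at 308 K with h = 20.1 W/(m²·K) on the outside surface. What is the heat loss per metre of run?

q′ ≈ 125 W/m

For a radial system each layer contributes R = ln(r_out/r_in)/(2πkL); films add R = 1/(hA).
R_copper pipe wall = ln(119/110)/(2π×383×1) = 3.268×10^-5 K/W
R_mineral wool = ln(169/119)/(2π×0.036×1) = 1.551 K/W
R_outer film = 1/(h_o·2πr_oL) = 1/(20.1×2π×0.169×1) = 0.04685 K/W
R_total = 1.598 K/W
Q = ΔT/R_total = 199/1.598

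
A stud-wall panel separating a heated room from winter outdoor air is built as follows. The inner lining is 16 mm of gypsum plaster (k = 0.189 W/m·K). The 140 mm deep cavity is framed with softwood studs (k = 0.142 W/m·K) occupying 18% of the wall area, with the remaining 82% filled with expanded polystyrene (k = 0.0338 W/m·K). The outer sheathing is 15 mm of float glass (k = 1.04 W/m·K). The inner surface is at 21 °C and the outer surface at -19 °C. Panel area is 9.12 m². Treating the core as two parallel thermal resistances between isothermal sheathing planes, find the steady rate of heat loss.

Q ≈ 134 W

Sheathing layers in series; stud and cavity paths in parallel between them.
R_inner = 0.016/(0.189×9.12) = 0.009282 K/W
R_stud  = 0.14/(0.142×0.18×9.12) = 0.6006 K/W
R_cav   = 0.14/(0.0338×0.82×9.12) = 0.5539 K/W
1/R_core = 1/R_stud + 1/R_cav → R_core = 0.2881 K/W
R_outer = 0.015/(1.04×9.12) = 0.001581 K/W
R_total = 0.299 K/W
Q = ΔT/R_total = 40/0.299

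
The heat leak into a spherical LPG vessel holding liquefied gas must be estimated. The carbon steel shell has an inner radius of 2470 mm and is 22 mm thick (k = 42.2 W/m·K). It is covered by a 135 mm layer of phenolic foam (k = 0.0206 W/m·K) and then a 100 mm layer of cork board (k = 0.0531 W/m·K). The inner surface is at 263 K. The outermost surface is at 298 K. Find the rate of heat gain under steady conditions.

For a spherical shell R = (1/r₁ − 1/r₂)/(4πk); film R = 1/(h·4πr²). In series:
R_carbon steel shell = (1/2.47 − 1/2.492)/(4π×42.2) = 6.74×10^-6 K/W
R_phenolic foam = (1/2.492 − 1/2.627)/(4π×0.0206) = 0.07966 K/W
R_cork board = (1/2.627 − 1/2.727)/(4π×0.0531) = 0.02092 K/W
R_total = 0.1006 K/W
Q = ΔT/R_total = 35/0.1006

Q ≈ 348 W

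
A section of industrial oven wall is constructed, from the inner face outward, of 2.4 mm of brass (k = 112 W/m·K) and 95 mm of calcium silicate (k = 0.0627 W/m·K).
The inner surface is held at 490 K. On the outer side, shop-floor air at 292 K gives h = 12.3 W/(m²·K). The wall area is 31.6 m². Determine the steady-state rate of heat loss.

Q ≈ 3920 W

Series thermal resistances:
R_brass = L/(kA) = 0.0024/(112×31.6) = 6.781×10^-7 K/W
R_calcium silicate = L/(kA) = 0.095/(0.0627×31.6) = 0.04795 K/W
R_outer film = 1/(h_o·A) = 1/(12.3×31.6) = 0.002573 K/W
R_total = 0.05052 K/W
Q = ΔT / R_total = 198 / 0.05052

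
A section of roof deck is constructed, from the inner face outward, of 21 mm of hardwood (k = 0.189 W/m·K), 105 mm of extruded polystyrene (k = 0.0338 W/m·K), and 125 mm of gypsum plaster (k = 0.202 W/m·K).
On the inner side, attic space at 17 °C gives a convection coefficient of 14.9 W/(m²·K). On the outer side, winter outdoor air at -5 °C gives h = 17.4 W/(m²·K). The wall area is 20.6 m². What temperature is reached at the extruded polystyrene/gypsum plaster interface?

T ≈ -1.24 °C

Thermal resistances in series:
R_inner film = 1/(h_i·A) = 1/(14.9×20.6) = 0.003258 K/W
R_hardwood = L/(kA) = 0.021/(0.189×20.6) = 0.005394 K/W
R_extruded polystyrene = L/(kA) = 0.105/(0.0338×20.6) = 0.1508 K/W
R_gypsum plaster = L/(kA) = 0.125/(0.202×20.6) = 0.03004 K/W
R_outer film = 1/(h_o·A) = 1/(17.4×20.6) = 0.00279 K/W
R_total = 0.1923 K/W;  Q = ΔT/R_total = 22/0.1923 = 114.4 W
T_interface = T_inner − Q·ΣR(inner→interface) = 17 − 114×0.1595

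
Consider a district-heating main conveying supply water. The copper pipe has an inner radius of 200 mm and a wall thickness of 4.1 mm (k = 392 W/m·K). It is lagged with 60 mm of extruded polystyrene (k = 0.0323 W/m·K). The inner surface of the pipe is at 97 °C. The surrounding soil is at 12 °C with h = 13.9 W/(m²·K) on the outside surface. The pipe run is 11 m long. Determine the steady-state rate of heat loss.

Treating each annulus and film as a series resistance:
R_copper pipe wall = ln(204.1/200)/(2π×392×11) = 7.49×10^-7 K/W
R_extruded polystyrene = ln(264.1/204.1)/(2π×0.0323×11) = 0.1154 K/W
R_outer film = 1/(h_o·2πr_oL) = 1/(13.9×2π×0.2641×11) = 0.003941 K/W
R_total = 0.1194 K/W
Q = ΔT/R_total = 85/0.1194

Q ≈ 712 W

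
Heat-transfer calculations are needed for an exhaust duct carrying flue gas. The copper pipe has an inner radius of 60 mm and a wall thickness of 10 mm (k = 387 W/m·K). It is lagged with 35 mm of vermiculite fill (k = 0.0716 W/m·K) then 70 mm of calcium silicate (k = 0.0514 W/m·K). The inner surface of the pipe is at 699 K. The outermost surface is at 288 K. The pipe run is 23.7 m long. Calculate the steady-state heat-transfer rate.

Treating each annulus and film as a series resistance:
R_copper pipe wall = ln(70/60)/(2π×387×23.7) = 2.675×10^-6 K/W
R_vermiculite fill = ln(105/70)/(2π×0.0716×23.7) = 0.03803 K/W
R_calcium silicate = ln(175/105)/(2π×0.0514×23.7) = 0.06674 K/W
R_total = 0.1048 K/W
Q = ΔT/R_total = 411/0.1048

Q ≈ 3920 W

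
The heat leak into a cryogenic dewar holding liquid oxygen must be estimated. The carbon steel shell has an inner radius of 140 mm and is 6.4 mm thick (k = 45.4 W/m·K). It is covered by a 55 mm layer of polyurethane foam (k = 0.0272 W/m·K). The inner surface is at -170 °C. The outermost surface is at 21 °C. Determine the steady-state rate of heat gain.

Q ≈ 35 W

Radial (spherical) resistances in series:
R_carbon steel shell = (1/0.14 − 1/0.1464)/(4π×45.4) = 5.473×10^-4 K/W
R_polyurethane foam = (1/0.1464 − 1/0.2014)/(4π×0.0272) = 5.457 K/W
R_total = 5.458 K/W
Q = ΔT/R_total = 191/5.458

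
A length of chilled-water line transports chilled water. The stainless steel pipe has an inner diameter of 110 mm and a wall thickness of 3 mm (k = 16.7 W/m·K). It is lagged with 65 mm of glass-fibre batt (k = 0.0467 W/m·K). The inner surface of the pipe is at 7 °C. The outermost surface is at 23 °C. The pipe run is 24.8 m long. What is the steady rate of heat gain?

Per-layer cylindrical resistances, series-summed:
R_stainless steel pipe wall = ln(58/55)/(2π×16.7×24.8) = 2.041×10^-5 K/W
R_glass-fibre batt = ln(123/58)/(2π×0.0467×24.8) = 0.1033 K/W
R_total = 0.1033 K/W
Q = ΔT/R_total = 16/0.1033

Q ≈ 155 W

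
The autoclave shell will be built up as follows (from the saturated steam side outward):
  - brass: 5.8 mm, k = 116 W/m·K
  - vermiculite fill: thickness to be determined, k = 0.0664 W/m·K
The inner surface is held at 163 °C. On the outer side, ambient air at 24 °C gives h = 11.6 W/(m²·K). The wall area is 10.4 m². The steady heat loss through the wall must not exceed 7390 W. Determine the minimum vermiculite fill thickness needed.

Treating each layer as a thermal resistance in series:
R_brass = L/(kA) = 0.0058/(116×10.4) = 4.808×10^-6 K/W
R_outer film = 1/(h_o·A) = 1/(11.6×10.4) = 0.008289 K/W
Sum of the known resistances R_other = 0.008294 K/W
Required total resistance R_tot = ΔT/Q_allow = 139/7390 = 0.01881 K/W
R_vermiculite fill = R_tot − R_other = 0.01052 K/W
L = R·k·A = 0.01052×0.0664×10.4

L ≈ 7.26 mm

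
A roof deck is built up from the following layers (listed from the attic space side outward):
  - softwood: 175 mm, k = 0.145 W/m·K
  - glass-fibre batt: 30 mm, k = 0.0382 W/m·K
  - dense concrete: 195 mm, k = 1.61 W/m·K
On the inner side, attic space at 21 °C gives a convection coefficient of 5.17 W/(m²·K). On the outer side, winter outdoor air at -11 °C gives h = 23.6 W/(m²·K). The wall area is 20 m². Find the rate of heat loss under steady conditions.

Treating each layer as a thermal resistance in series:
R_inner film = 1/(h_i·A) = 1/(5.17×20) = 0.009671 K/W
R_softwood = L/(kA) = 0.175/(0.145×20) = 0.06034 K/W
R_glass-fibre batt = L/(kA) = 0.03/(0.0382×20) = 0.03927 K/W
R_dense concrete = L/(kA) = 0.195/(1.61×20) = 0.006056 K/W
R_outer film = 1/(h_o·A) = 1/(23.6×20) = 0.002119 K/W
R_total = 0.1175 K/W
Q = ΔT / R_total = 32 / 0.1175

Q ≈ 272 W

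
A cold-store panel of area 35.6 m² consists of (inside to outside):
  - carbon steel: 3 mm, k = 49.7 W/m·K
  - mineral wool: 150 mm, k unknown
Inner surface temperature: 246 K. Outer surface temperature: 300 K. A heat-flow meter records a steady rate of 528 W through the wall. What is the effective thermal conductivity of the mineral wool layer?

k ≈ 0.0412 W/(m·K)

Series thermal resistances:
R_carbon steel = L/(kA) = 0.003/(49.7×35.6) = 1.696×10^-6 K/W
Sum of known resistances R_other = 1.696×10^-6 K/W
Total R = ΔT/Q = 54/528 = 0.1023 K/W
R_mineral wool = R_total − R_other = 0.1023 K/W
k = L/(R·A) = 0.15/(0.1023×35.6)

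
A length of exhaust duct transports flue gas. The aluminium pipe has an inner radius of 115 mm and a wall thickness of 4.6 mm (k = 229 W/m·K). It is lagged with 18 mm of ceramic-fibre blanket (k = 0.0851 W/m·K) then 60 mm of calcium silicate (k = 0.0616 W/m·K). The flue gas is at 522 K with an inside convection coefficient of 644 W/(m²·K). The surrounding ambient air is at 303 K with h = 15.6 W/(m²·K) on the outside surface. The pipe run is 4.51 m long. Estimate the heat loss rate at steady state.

Radial resistances (cylindrical: R_cond = ln(r_o/r_i)/(2πkL), R_conv = 1/(h·2πrL)):
R_inner film = 1/(h_i·2πr₁L) = 1/(644×2π×0.115×4.51) = 4.765×10^-4 K/W
R_aluminium pipe wall = ln(119.6/115)/(2π×229×4.51) = 6.044×10^-6 K/W
R_ceramic-fibre blanket = ln(137.6/119.6)/(2π×0.0851×4.51) = 0.05814 K/W
R_calcium silicate = ln(197.6/137.6)/(2π×0.0616×4.51) = 0.2073 K/W
R_outer film = 1/(h_o·2πr_oL) = 1/(15.6×2π×0.1976×4.51) = 0.01145 K/W
R_total = 0.2774 K/W
Q = ΔT/R_total = 219/0.2774

Q ≈ 790 W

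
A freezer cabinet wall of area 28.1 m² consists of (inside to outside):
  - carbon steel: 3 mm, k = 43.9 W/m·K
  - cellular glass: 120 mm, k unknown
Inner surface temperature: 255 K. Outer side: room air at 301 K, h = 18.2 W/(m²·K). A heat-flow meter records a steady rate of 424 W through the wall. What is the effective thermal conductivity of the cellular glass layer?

k ≈ 0.0401 W/(m·K)

Series thermal resistances:
R_carbon steel = L/(kA) = 0.003/(43.9×28.1) = 2.432×10^-6 K/W
R_outer film = 1/(h_o·A) = 1/(18.2×28.1) = 0.001955 K/W
Sum of known resistances R_other = 0.001958 K/W
Total R = ΔT/Q = 46/424 = 0.1085 K/W
R_cellular glass = R_total − R_other = 0.1065 K/W
k = L/(R·A) = 0.12/(0.1065×28.1)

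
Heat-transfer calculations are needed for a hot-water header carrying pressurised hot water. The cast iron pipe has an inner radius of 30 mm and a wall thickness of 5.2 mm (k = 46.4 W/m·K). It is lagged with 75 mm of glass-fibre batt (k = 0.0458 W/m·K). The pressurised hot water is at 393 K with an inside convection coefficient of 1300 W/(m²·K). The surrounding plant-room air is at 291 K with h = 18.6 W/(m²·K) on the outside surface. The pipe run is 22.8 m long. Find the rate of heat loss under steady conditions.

Q ≈ 574 W

Treating each annulus and film as a series resistance:
R_inner film = 1/(h_i·2πr₁L) = 1/(1300×2π×0.03×22.8) = 1.79×10^-4 K/W
R_cast iron pipe wall = ln(35.2/30)/(2π×46.4×22.8) = 2.405×10^-5 K/W
R_glass-fibre batt = ln(110.2/35.2)/(2π×0.0458×22.8) = 0.1739 K/W
R_outer film = 1/(h_o·2πr_oL) = 1/(18.6×2π×0.1102×22.8) = 0.003406 K/W
R_total = 0.1775 K/W
Q = ΔT/R_total = 102/0.1775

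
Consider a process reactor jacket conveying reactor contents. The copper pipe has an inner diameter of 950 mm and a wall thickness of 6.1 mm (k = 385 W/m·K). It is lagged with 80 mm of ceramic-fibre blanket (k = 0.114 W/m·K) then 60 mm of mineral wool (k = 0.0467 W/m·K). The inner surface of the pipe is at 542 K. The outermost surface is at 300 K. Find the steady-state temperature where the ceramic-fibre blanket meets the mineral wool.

Treating each annulus and film as a series resistance:
R_copper pipe wall = ln(481.1/475)/(2π×385×1) = 5.275×10^-6 K/W
R_ceramic-fibre blanket = ln(561.1/481.1)/(2π×0.114×1) = 0.2148 K/W
R_mineral wool = ln(621.1/561.1)/(2π×0.0467×1) = 0.3462 K/W
R_total = 0.561 K/W
Q = ΔT/R_total = 242/0.561
Q = 431 W/m
T_interface = T_inner − Q·ΣR(inner→interface) = 542 − 431×0.2148

T ≈ 449 K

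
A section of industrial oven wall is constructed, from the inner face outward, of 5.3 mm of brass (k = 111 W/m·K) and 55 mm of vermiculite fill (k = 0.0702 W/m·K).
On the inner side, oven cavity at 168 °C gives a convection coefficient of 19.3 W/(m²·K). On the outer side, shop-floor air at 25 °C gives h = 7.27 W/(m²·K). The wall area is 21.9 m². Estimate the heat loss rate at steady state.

Treating each layer as a thermal resistance in series:
R_inner film = 1/(h_i·A) = 1/(19.3×21.9) = 0.002366 K/W
R_brass = L/(kA) = 0.0053/(111×21.9) = 2.18×10^-6 K/W
R_vermiculite fill = L/(kA) = 0.055/(0.0702×21.9) = 0.03578 K/W
R_outer film = 1/(h_o·A) = 1/(7.27×21.9) = 0.006281 K/W
R_total = 0.04442 K/W
Q = ΔT / R_total = 143 / 0.04442

Q ≈ 3220 W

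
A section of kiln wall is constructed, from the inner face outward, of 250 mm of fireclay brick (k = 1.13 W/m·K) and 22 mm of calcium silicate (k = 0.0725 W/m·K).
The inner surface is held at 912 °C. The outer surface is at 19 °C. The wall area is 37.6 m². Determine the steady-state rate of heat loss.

Model the wall as resistances in series:
R_fireclay brick = L/(kA) = 0.25/(1.13×37.6) = 0.005884 K/W
R_calcium silicate = L/(kA) = 0.022/(0.0725×37.6) = 0.00807 K/W
R_total = 0.01395 K/W
Q = ΔT / R_total = 893 / 0.01395

Q ≈ 64000 W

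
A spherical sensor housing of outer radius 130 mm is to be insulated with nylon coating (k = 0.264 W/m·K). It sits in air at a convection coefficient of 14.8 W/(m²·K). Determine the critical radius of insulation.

r_cr ≈ 35.7 mm

For a sphere r_cr = 2k/h = 2×0.264/14.8
r_cr = 35.7 mm; since the bare radius (130 mm) is above r_cr, any added insulation will reduce heat loss.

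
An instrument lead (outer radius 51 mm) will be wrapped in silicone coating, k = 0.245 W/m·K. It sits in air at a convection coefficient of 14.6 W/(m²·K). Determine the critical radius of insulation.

For a cylinder r_cr = k/h = 0.245/14.6
r_cr = 16.8 mm; since the bare radius (51 mm) is above r_cr, any added insulation will reduce heat loss.

r_cr ≈ 16.8 mm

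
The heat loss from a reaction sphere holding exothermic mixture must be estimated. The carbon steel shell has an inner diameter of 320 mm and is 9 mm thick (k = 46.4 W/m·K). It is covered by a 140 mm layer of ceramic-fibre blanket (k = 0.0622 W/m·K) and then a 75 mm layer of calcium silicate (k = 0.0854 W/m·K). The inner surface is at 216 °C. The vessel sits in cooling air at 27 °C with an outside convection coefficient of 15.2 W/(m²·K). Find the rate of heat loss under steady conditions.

Radial (spherical) resistances in series:
R_carbon steel shell = (1/0.16 − 1/0.169)/(4π×46.4) = 5.708×10^-4 K/W
R_ceramic-fibre blanket = (1/0.169 − 1/0.309)/(4π×0.0622) = 3.43 K/W
R_calcium silicate = (1/0.309 − 1/0.384)/(4π×0.0854) = 0.589 K/W
R_outer film = 1/(h·4πr_o²) = 1/(15.2×4π×0.384²) = 0.0355 K/W
R_total = 4.055 K/W
Q = ΔT/R_total = 189/4.055

Q ≈ 46.6 W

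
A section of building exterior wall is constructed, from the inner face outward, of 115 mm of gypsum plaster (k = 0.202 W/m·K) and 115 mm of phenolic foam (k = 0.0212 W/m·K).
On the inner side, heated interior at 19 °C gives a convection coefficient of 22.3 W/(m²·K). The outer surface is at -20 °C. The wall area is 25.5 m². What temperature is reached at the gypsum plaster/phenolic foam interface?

T ≈ 15 °C

Treating each layer as a thermal resistance in series:
R_inner film = 1/(h_i·A) = 1/(22.3×25.5) = 0.001759 K/W
R_gypsum plaster = L/(kA) = 0.115/(0.202×25.5) = 0.02233 K/W
R_phenolic foam = L/(kA) = 0.115/(0.0212×25.5) = 0.2127 K/W
R_total = 0.2368 K/W;  Q = ΔT/R_total = 39/0.2368 = 164.7 W
T_interface = T_inner − Q·ΣR(inner→interface) = 19 − 165×0.02408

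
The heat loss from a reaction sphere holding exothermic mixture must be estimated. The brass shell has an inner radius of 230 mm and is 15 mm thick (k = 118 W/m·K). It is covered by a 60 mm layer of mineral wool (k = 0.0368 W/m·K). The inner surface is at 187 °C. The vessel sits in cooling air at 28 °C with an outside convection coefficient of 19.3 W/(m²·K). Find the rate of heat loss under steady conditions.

For a spherical shell R = (1/r₁ − 1/r₂)/(4πk); film R = 1/(h·4πr²). In series:
R_brass shell = (1/0.23 − 1/0.245)/(4π×118) = 1.795×10^-4 K/W
R_mineral wool = (1/0.245 − 1/0.305)/(4π×0.0368) = 1.736 K/W
R_outer film = 1/(h·4πr_o²) = 1/(19.3×4π×0.305²) = 0.04432 K/W
R_total = 1.781 K/W
Q = ΔT/R_total = 159/1.781

Q ≈ 89.3 W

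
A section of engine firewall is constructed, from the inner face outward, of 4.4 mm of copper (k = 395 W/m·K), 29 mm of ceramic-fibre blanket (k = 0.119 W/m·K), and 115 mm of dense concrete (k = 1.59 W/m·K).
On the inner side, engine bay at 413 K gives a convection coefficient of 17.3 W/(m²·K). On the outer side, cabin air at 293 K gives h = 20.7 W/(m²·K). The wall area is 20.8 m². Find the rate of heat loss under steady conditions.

Q ≈ 5910 W

Thermal resistances in series:
R_inner film = 1/(h_i·A) = 1/(17.3×20.8) = 0.002779 K/W
R_copper = L/(kA) = 0.0044/(395×20.8) = 5.355×10^-7 K/W
R_ceramic-fibre blanket = L/(kA) = 0.029/(0.119×20.8) = 0.01172 K/W
R_dense concrete = L/(kA) = 0.115/(1.59×20.8) = 0.003477 K/W
R_outer film = 1/(h_o·A) = 1/(20.7×20.8) = 0.002323 K/W
R_total = 0.0203 K/W
Q = ΔT / R_total = 120 / 0.0203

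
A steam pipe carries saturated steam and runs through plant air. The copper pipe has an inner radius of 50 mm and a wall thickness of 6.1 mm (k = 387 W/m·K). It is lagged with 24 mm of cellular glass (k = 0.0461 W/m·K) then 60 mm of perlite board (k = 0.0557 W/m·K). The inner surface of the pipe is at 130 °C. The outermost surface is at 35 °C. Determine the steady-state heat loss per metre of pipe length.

Radial resistances (cylindrical: R_cond = ln(r_o/r_i)/(2πkL), R_conv = 1/(h·2πrL)):
R_copper pipe wall = ln(56.1/50)/(2π×387×1) = 4.734×10^-5 K/W
R_cellular glass = ln(80.1/56.1)/(2π×0.0461×1) = 1.23 K/W
R_perlite board = ln(140.1/80.1)/(2π×0.0557×1) = 1.597 K/W
R_total = 2.827 K/W
Q = ΔT/R_total = 95/2.827

q′ ≈ 33.6 W/m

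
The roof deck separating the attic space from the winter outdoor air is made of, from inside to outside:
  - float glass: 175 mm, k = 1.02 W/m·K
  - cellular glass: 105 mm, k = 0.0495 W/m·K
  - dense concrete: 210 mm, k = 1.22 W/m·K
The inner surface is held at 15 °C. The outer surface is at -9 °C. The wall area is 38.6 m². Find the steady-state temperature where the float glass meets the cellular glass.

Thermal resistances in series:
R_float glass = L/(kA) = 0.175/(1.02×38.6) = 0.004445 K/W
R_cellular glass = L/(kA) = 0.105/(0.0495×38.6) = 0.05495 K/W
R_dense concrete = L/(kA) = 0.21/(1.22×38.6) = 0.004459 K/W
R_total = 0.06386 K/W;  Q = ΔT/R_total = 24/0.06386 = 375.8 W
T_interface = T_inner − Q·ΣR(inner→interface) = 15 − 376×0.004445

T ≈ 13.3 °C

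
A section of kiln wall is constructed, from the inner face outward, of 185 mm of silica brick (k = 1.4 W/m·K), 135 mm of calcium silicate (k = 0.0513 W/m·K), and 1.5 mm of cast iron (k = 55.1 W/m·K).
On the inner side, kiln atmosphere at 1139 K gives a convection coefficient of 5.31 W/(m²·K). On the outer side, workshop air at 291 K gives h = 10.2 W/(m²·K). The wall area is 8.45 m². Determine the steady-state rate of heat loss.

Q ≈ 2350 W

Thermal resistances in series:
R_inner film = 1/(h_i·A) = 1/(5.31×8.45) = 0.02229 K/W
R_silica brick = L/(kA) = 0.185/(1.4×8.45) = 0.01564 K/W
R_calcium silicate = L/(kA) = 0.135/(0.0513×8.45) = 0.3114 K/W
R_cast iron = L/(kA) = 0.0015/(55.1×8.45) = 3.222×10^-6 K/W
R_outer film = 1/(h_o·A) = 1/(10.2×8.45) = 0.0116 K/W
R_total = 0.361 K/W
Q = ΔT / R_total = 848 / 0.361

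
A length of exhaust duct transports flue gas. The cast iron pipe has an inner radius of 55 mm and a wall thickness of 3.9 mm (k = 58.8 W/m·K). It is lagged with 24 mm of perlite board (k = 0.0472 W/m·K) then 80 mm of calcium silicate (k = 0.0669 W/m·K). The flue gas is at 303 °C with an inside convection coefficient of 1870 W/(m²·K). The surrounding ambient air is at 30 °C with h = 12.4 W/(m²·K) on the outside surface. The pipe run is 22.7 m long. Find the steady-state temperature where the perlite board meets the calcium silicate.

Cylindrical conduction, so R = ln(r₂/r₁)/(2πkL) per layer, in series:
R_inner film = 1/(h_i·2πr₁L) = 1/(1870×2π×0.055×22.7) = 6.817×10^-5 K/W
R_cast iron pipe wall = ln(58.9/55)/(2π×58.8×22.7) = 8.169×10^-6 K/W
R_perlite board = ln(82.9/58.9)/(2π×0.0472×22.7) = 0.05077 K/W
R_calcium silicate = ln(162.9/82.9)/(2π×0.0669×22.7) = 0.07079 K/W
R_outer film = 1/(h_o·2πr_oL) = 1/(12.4×2π×0.1629×22.7) = 0.003471 K/W
R_total = 0.1251 K/W
Q = ΔT/R_total = 273/0.1251
Q = 2180 W
T_interface = T_inner − Q·ΣR(inner→interface) = 303 − 2180×0.05085

T ≈ 192 °C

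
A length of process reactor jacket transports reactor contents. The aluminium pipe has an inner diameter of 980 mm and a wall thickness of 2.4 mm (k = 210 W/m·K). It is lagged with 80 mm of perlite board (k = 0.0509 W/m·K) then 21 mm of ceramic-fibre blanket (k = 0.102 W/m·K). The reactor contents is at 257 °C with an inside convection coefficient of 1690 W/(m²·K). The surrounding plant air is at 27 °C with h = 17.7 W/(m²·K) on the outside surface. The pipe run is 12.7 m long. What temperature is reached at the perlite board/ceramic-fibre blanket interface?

Per-layer cylindrical resistances, series-summed:
R_inner film = 1/(h_i·2πr₁L) = 1/(1690×2π×0.49×12.7) = 1.513×10^-5 K/W
R_aluminium pipe wall = ln(492.4/490)/(2π×210×12.7) = 2.916×10^-7 K/W
R_perlite board = ln(572.4/492.4)/(2π×0.0509×12.7) = 0.03707 K/W
R_ceramic-fibre blanket = ln(593.4/572.4)/(2π×0.102×12.7) = 0.004427 K/W
R_outer film = 1/(h_o·2πr_oL) = 1/(17.7×2π×0.5934×12.7) = 0.001193 K/W
R_total = 0.0427 K/W
Q = ΔT/R_total = 230/0.0427
Q = 5390 W
T_interface = T_inner − Q·ΣR(inner→interface) = 257 − 5390×0.03708

T ≈ 57.3 °C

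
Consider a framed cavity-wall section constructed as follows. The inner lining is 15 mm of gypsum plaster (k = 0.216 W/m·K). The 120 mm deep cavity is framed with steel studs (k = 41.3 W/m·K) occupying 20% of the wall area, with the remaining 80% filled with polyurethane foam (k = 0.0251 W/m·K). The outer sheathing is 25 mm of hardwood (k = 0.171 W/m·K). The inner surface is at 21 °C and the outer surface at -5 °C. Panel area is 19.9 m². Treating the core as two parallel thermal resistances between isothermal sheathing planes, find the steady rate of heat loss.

Sheathing layers in series; stud and cavity paths in parallel between them.
R_inner = 0.015/(0.216×19.9) = 0.00349 K/W
R_stud  = 0.12/(41.3×0.2×19.9) = 7.3×10^-4 K/W
R_cav   = 0.12/(0.0251×0.8×19.9) = 0.3003 K/W
1/R_core = 1/R_stud + 1/R_cav → R_core = 7.283×10^-4 K/W
R_outer = 0.025/(0.171×19.9) = 0.007347 K/W
R_total = 0.01156 K/W
Q = ΔT/R_total = 26/0.01156

Q ≈ 2250 W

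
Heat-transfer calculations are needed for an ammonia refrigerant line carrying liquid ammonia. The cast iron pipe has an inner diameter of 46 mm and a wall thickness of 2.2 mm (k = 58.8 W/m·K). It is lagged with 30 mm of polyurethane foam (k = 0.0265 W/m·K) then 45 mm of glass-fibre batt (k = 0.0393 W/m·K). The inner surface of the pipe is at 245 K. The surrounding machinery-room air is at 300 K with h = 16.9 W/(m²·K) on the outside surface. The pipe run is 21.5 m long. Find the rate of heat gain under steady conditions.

Treating each annulus and film as a series resistance:
R_cast iron pipe wall = ln(25.2/23)/(2π×58.8×21.5) = 1.15×10^-5 K/W
R_polyurethane foam = ln(55.2/25.2)/(2π×0.0265×21.5) = 0.219 K/W
R_glass-fibre batt = ln(100.2/55.2)/(2π×0.0393×21.5) = 0.1123 K/W
R_outer film = 1/(h_o·2πr_oL) = 1/(16.9×2π×0.1002×21.5) = 0.004371 K/W
R_total = 0.3357 K/W
Q = ΔT/R_total = 55/0.3357

Q ≈ 164 W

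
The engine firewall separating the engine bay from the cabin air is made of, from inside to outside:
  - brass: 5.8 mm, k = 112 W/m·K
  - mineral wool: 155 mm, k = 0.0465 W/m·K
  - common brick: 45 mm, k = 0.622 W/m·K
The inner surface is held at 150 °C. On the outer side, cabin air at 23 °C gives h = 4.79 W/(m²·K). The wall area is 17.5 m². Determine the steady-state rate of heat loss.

Q ≈ 615 W

Using the resistance-network approach (series):
R_brass = L/(kA) = 0.0058/(112×17.5) = 2.959×10^-6 K/W
R_mineral wool = L/(kA) = 0.155/(0.0465×17.5) = 0.1905 K/W
R_common brick = L/(kA) = 0.045/(0.622×17.5) = 0.004134 K/W
R_outer film = 1/(h_o·A) = 1/(4.79×17.5) = 0.01193 K/W
R_total = 0.2065 K/W
Q = ΔT / R_total = 127 / 0.2065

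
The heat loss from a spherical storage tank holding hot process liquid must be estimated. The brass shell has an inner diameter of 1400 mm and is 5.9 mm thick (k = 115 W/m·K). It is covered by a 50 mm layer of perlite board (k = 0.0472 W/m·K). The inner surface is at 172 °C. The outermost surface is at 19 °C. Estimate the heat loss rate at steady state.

Q ≈ 968 W

Radial (spherical) resistances in series:
R_brass shell = (1/0.7 − 1/0.7059)/(4π×115) = 8.262×10^-6 K/W
R_perlite board = (1/0.7059 − 1/0.7559)/(4π×0.0472) = 0.158 K/W
R_total = 0.158 K/W
Q = ΔT/R_total = 153/0.158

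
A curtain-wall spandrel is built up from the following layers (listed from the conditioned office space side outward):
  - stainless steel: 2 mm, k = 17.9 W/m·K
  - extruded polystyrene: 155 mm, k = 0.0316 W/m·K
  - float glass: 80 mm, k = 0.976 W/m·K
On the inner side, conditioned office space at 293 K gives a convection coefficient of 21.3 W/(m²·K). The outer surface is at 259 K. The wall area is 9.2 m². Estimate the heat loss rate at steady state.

Treating each layer as a thermal resistance in series:
R_inner film = 1/(h_i·A) = 1/(21.3×9.2) = 0.005103 K/W
R_stainless steel = L/(kA) = 0.002/(17.9×9.2) = 1.214×10^-5 K/W
R_extruded polystyrene = L/(kA) = 0.155/(0.0316×9.2) = 0.5332 K/W
R_float glass = L/(kA) = 0.08/(0.976×9.2) = 0.008909 K/W
R_total = 0.5472 K/W
Q = ΔT / R_total = 34 / 0.5472

Q ≈ 62.1 W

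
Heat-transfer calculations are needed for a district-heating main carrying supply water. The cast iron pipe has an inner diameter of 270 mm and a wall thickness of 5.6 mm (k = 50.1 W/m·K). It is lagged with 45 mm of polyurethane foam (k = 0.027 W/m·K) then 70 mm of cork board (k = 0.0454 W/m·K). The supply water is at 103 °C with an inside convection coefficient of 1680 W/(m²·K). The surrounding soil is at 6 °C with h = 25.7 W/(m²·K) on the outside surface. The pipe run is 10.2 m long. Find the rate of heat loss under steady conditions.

Q ≈ 355 W

Cylindrical conduction, so R = ln(r₂/r₁)/(2πkL) per layer, in series:
R_inner film = 1/(h_i·2πr₁L) = 1/(1680×2π×0.135×10.2) = 6.88×10^-5 K/W
R_cast iron pipe wall = ln(140.6/135)/(2π×50.1×10.2) = 1.266×10^-5 K/W
R_polyurethane foam = ln(185.6/140.6)/(2π×0.027×10.2) = 0.1605 K/W
R_cork board = ln(255.6/185.6)/(2π×0.0454×10.2) = 0.11 K/W
R_outer film = 1/(h_o·2πr_oL) = 1/(25.7×2π×0.2556×10.2) = 0.002375 K/W
R_total = 0.2729 K/W
Q = ΔT/R_total = 97/0.2729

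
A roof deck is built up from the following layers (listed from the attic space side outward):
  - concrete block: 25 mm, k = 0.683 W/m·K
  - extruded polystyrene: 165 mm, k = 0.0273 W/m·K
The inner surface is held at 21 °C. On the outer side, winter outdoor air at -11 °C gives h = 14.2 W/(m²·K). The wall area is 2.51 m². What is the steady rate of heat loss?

Thermal resistances in series:
R_concrete block = L/(kA) = 0.025/(0.683×2.51) = 0.01458 K/W
R_extruded polystyrene = L/(kA) = 0.165/(0.0273×2.51) = 2.408 K/W
R_outer film = 1/(h_o·A) = 1/(14.2×2.51) = 0.02806 K/W
R_total = 2.451 K/W
Q = ΔT / R_total = 32 / 2.451

Q ≈ 13.1 W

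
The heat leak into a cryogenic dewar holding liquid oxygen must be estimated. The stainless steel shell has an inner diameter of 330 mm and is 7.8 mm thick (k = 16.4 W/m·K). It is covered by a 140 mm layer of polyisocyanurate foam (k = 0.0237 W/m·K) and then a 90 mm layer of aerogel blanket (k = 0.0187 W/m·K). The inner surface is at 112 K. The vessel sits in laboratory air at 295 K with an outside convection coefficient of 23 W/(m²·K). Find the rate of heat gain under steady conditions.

Q ≈ 15.6 W

For a spherical shell R = (1/r₁ − 1/r₂)/(4πk); film R = 1/(h·4πr²). In series:
R_stainless steel shell = (1/0.165 − 1/0.1728)/(4π×16.4) = 0.001327 K/W
R_polyisocyanurate foam = (1/0.1728 − 1/0.3128)/(4π×0.0237) = 8.697 K/W
R_aerogel blanket = (1/0.3128 − 1/0.4028)/(4π×0.0187) = 3.04 K/W
R_outer film = 1/(h·4πr_o²) = 1/(23×4π×0.4028²) = 0.02132 K/W
R_total = 11.76 K/W
Q = ΔT/R_total = 183/11.76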